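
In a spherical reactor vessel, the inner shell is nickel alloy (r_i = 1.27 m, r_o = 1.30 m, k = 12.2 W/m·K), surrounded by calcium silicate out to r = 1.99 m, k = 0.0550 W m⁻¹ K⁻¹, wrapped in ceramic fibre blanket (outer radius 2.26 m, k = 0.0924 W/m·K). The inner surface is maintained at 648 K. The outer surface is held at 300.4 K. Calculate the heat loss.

Q = 794 W

Resistance network (inner→outer):
  R_nickel alloy = (1/1.27 − 1/1.30)/(4πk) = 0.01817/(4π·12.2) = 1.185×10^-4 K/W
  R_calcium silicate = (1/1.30 − 1/1.99)/(4πk) = 0.2667/(4π·0.0550) = 0.3859 K/W
  R_ceramic fibre blanket = (1/1.99 − 1/2.26)/(4πk) = 0.06003/(4π·0.0924) = 0.05170 K/W
ΣR = 1.185×10^-4 + 0.3859 + 0.05170 = 0.4377 K/W
Q = ΔT/ΣR = (648 K − 300.4 K)/0.4377 = 794 W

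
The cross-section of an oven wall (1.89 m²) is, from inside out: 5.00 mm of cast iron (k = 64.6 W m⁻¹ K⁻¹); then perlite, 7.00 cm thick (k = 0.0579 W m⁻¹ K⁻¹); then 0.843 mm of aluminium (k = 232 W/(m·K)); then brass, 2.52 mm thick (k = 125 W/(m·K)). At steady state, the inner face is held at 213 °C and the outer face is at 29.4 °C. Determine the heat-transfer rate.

Q = 287 W

Treat each layer as a resistance in series:
  R_cast iron = L/(kA) = 0.00500/(64.6·1.89) = 4.095×10^-5 K/W
  R_perlite = L/(kA) = 0.0700/(0.0579·1.89) = 0.6397 K/W
  R_aluminium = L/(kA) = 8.43×10^-4/(232·1.89) = 1.923×10^-6 K/W
  R_brass = L/(kA) = 0.00252/(125·1.89) = 1.067×10^-5 K/W
ΣR = 4.095×10^-5 + 0.6397 + 1.923×10^-6 + 1.067×10^-5 = 0.6398 K/W
Q = ΔT/ΣR = (213 °C − 29.4 °C)/0.6398 = 287 W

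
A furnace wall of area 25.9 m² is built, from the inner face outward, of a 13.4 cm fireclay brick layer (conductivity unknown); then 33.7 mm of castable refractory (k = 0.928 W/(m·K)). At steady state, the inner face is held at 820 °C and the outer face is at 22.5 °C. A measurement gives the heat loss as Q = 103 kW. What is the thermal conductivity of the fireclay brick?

ΣR = ΔT/Q = |820 − 22.5|/1.03×10^5 = 0.007743 K/W
Known resistances:
  R_castable refractory = L/(kA) = 0.0337/(0.928·25.9) = 0.001402 K/W
R_fireclay brick = ΣR − ΣR_known = 0.007743 − 0.001402 = 0.006341 K/W
L/(kA) = 0.006341 ⇒ k = 0.134/(0.006341·25.9) = 0.816 W/m·K

k = 0.816 W/m·K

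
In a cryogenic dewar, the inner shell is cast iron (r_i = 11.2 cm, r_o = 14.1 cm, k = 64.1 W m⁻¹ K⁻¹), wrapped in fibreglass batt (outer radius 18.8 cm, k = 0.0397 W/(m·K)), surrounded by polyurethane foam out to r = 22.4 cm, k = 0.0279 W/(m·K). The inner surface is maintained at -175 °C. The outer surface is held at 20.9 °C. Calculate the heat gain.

Treat each layer as a resistance in series:
  R_cast iron = (1/0.112 − 1/0.141)/(4πk) = 1.836/(4π·64.1) = 0.002280 K/W
  R_fibreglass batt = (1/0.141 − 1/0.188)/(4πk) = 1.773/(4π·0.0397) = 3.554 K/W
  R_polyurethane foam = (1/0.188 − 1/0.224)/(4πk) = 0.8549/(4π·0.0279) = 2.438 K/W
ΣR = 0.002280 + 3.554 + 2.438 = 5.994 K/W
Q = ΔT/ΣR = (-175 °C − 20.9 °C)/5.994 = -32.7 W
(Negative Q ⇒ heat flows inward; heat gain = 32.7 W.)

Q = 32.7 W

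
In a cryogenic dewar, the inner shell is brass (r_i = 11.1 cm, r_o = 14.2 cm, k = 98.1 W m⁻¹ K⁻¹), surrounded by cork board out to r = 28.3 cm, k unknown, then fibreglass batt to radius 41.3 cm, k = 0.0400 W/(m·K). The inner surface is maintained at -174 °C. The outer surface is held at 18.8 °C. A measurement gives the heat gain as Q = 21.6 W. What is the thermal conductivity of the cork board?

k = 0.0416 W/m·K

ΣR = ΔT/Q = |-174 − 18.8|/21.6 = 8.926 K/W
Known resistances:
  R_brass = (1/0.111 − 1/0.142)/(4πk) = 1.967/(4π·98.1) = 0.001595 K/W
  R_fibreglass batt = (1/0.283 − 1/0.413)/(4πk) = 1.112/(4π·0.0400) = 2.213 K/W
R_cork board = ΣR − ΣR_known = 8.926 − 2.215 = 6.711 K/W
(1/r₁−1/r₂)/(4πk) = 6.711 ⇒ k = 3.509/(4π·6.711) = 0.0416 W/m·K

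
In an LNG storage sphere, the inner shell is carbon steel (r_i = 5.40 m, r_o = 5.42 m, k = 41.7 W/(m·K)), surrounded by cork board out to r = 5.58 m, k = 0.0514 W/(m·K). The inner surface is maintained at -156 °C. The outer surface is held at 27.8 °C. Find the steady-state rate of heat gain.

Series thermal resistances, inner to outer:
  R_carbon steel = (1/5.40 − 1/5.42)/(4πk) = 6.833×10^-4/(4π·41.7) = 1.304×10^-6 K/W
  R_cork board = (1/5.42 − 1/5.58)/(4πk) = 0.005290/(4π·0.0514) = 0.008191 K/W
ΣR = 1.304×10^-6 + 0.008191 = 0.008192 K/W
Q = ΔT/ΣR = (-156 °C − 27.8 °C)/0.008192 = -22400 W
(Negative Q ⇒ heat flows inward; heat gain = 22400 W.)

Q = 22400 W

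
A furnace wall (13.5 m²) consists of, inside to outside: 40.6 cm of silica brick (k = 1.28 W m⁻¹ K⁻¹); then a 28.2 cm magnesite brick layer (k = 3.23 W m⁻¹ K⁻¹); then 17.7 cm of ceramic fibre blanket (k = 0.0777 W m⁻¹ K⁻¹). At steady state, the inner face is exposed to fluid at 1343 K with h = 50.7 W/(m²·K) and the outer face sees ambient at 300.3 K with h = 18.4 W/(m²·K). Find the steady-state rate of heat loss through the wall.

Q = 5110 W

Series thermal resistances, inner to outer:
  R_conv,in = 1/(hA) = 1/(50.7·13.5) = 0.001461 K/W
  R_silica brick = L/(kA) = 0.406/(1.28·13.5) = 0.02350 K/W
  R_magnesite brick = L/(kA) = 0.282/(3.23·13.5) = 0.006467 K/W
  R_ceramic fibre blanket = L/(kA) = 0.177/(0.0777·13.5) = 0.1687 K/W
  R_conv,out = 1/(hA) = 1/(18.4·13.5) = 0.004026 K/W
ΣR = 0.001461 + 0.02350 + 0.006467 + 0.1687 + 0.004026 = 0.2042 K/W
Q = ΔT/ΣR = (1343 K − 300.3 K)/0.2042 = 5110 W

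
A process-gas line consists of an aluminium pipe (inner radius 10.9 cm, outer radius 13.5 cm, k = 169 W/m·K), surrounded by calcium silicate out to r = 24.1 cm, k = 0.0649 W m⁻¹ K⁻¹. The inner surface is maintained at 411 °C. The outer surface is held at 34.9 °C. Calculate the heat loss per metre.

Resistance network (inner→outer):
  R'_aluminium = ln(0.135/0.109)/(2πk) = 0.2139/(2π·169) = 2.015×10^-4 m·K/W
  R'_calcium silicate = ln(0.241/0.135)/(2πk) = 0.5795/(2π·0.0649) = 1.421 m·K/W
ΣR = 2.015×10^-4 + 1.421 = 1.421 m·K/W
Q' = ΔT/ΣR = (411 °C − 34.9 °C)/1.421 = 265 W/m

Q' = 265 W/m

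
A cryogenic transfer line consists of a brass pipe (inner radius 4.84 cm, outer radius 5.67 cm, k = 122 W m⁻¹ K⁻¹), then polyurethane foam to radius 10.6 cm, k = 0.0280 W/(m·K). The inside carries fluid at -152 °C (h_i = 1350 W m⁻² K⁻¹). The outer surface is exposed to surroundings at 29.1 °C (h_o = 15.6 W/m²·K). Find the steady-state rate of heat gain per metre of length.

Resistance network (inner→outer):
  R'_conv,in = 1/(2πr h) = 1/(2π·0.0484·1350) = 0.002436 m·K/W
  R'_brass = ln(0.0567/0.0484)/(2πk) = 0.1583/(2π·122) = 2.065×10^-4 m·K/W
  R'_polyurethane foam = ln(0.106/0.0567)/(2πk) = 0.6257/(2π·0.0280) = 3.556 m·K/W
  R'_conv,out = 1/(2πr h) = 1/(2π·0.106·15.6) = 0.09625 m·K/W
ΣR = 0.002436 + 2.065×10^-4 + 3.556 + 0.09625 = 3.655 m·K/W
Q' = ΔT/ΣR = (-152 °C − 29.1 °C)/3.655 = -49.5 W/m
(Negative Q' ⇒ heat flows inward; heat gain = 49.5 W/m.)

Q' = 49.5 W/m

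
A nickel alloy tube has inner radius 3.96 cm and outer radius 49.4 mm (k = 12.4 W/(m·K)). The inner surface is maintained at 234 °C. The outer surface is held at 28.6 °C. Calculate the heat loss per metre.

Q' = 2πk·ΔT/ln(r₂/r₁) = 2π × 12.4 × 205.4 / ln(0.0494/0.0396) = 72400 W/m

Q' = 72.4 kW/m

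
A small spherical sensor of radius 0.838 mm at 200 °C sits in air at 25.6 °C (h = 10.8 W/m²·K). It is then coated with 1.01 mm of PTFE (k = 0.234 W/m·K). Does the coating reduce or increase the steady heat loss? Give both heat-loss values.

increases: 0.0166 → 0.0733 W

Critical radius for a sphere: r_cr = 2k/h = 0.0433 m = 4.33 cm.
Outer radius after coating: r₂ = 8.38×10^-4 + 0.00101 = 0.001848 m.
Since r₁ < r_cr and r₂ ≤ r_cr, the coating moves toward the maximum at r_cr — heat loss rises.
Bare: R = 1/(4πr₁²h) = 10490 K/W; Q = 174.4/10490 = 0.0166 W.
Coated: R = R_cond + R_conv = 2379 K/W; Q = 174.4/2379 = 0.0733 W.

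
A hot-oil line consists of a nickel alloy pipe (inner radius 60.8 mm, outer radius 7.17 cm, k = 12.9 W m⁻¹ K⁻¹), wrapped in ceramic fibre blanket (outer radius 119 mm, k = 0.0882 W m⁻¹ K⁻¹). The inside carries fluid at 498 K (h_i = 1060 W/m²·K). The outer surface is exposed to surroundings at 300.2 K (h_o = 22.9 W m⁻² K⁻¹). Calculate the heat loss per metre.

Q' = 202 W/m

Resistance network (inner→outer):
  R'_conv,in = 1/(2πr h) = 1/(2π·0.0608·1060) = 0.002470 m·K/W
  R'_nickel alloy = ln(0.0717/0.0608)/(2πk) = 0.1649/(2π·12.9) = 0.002034 m·K/W
  R'_ceramic fibre blanket = ln(0.119/0.0717)/(2πk) = 0.5066/(2π·0.0882) = 0.9142 m·K/W
  R'_conv,out = 1/(2πr h) = 1/(2π·0.119·22.9) = 0.05840 m·K/W
ΣR = 0.002470 + 0.002034 + 0.9142 + 0.05840 = 0.9771 m·K/W
Q' = ΔT/ΣR = (498 K − 300.2 K)/0.9771 = 202 W/m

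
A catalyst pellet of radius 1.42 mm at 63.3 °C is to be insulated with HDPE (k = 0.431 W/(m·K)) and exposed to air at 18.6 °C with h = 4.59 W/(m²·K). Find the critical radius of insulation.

r_cr = 18.8 cm

For a sphere, r_cr = 2k_ins/h = 2·0.431/4.59 = 0.188 m = 18.8 cm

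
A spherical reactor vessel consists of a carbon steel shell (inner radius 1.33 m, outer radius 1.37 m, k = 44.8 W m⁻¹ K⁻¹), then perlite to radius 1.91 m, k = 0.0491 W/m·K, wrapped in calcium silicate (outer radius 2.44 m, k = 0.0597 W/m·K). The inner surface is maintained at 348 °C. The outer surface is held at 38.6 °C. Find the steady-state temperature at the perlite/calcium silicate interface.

T = 135 °C

Resistance network (inner→outer):
  R_carbon steel = (1/1.33 − 1/1.37)/(4πk) = 0.02195/(4π·44.8) = 3.899×10^-5 K/W
  R_perlite = (1/1.37 − 1/1.91)/(4πk) = 0.2064/(4π·0.0491) = 0.3345 K/W
  R_calcium silicate = (1/1.91 − 1/2.44)/(4πk) = 0.1137/(4π·0.0597) = 0.1516 K/W
ΣR = 3.899×10^-5 + 0.3345 + 0.1516 = 0.4861 K/W
Q = ΔT/ΣR = (348 °C − 38.6 °C)/0.4861 = 636.5 W
From the inner boundary to the perlite/calcium silicate interface, ΣR_partial = 0.3345 K/W.
T_interface = T_in − Q·ΣR_partial = 348 °C − (636.5)(0.3345) = 135 °C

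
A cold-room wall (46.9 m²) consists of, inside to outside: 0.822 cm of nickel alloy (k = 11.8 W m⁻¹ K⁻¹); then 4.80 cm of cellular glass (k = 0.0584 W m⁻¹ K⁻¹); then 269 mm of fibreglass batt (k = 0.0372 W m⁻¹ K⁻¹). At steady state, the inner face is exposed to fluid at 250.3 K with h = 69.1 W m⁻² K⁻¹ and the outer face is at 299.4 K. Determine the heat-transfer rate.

Q = 285 W

Resistance network (inner→outer):
  R_conv,in = 1/(hA) = 1/(69.1·46.9) = 3.086×10^-4 K/W
  R_nickel alloy = L/(kA) = 0.00822/(11.8·46.9) = 1.485×10^-5 K/W
  R_cellular glass = L/(kA) = 0.0480/(0.0584·46.9) = 0.01752 K/W
  R_fibreglass batt = L/(kA) = 0.269/(0.0372·46.9) = 0.1542 K/W
ΣR = 3.086×10^-4 + 1.485×10^-5 + 0.01752 + 0.1542 = 0.1720 K/W
Q = ΔT/ΣR = (250.3 K − 299.4 K)/0.1720 = -285 W
(Negative Q ⇒ heat flows inward; heat gain = 285 W.)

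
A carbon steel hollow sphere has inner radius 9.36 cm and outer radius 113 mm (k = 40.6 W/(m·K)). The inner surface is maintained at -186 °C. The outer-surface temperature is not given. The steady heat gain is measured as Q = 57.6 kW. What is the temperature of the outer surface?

T_out = 21.1 °C

Series resistances:
  R_carbon steel = (1/0.0936 − 1/0.113)/(4πk) = 1.834/(4π·40.6) = 0.003595 K/W
ΣR = 0.003595 K/W
ΔT = Q·ΣR = 57600 × 0.003595 = 207.1 K
Heat flows inward, so T_out = T_in + ΔT = -186 + 207.1 = 21.1 °C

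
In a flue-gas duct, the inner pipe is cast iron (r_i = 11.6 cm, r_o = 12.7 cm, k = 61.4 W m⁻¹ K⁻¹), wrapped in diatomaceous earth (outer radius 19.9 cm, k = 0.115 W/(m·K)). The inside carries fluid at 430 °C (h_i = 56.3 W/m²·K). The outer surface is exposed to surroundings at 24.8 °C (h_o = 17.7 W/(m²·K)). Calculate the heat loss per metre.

Q' = 586 W/m

Treat each layer as a resistance in series:
  R'_conv,in = 1/(2πr h) = 1/(2π·0.116·56.3) = 0.02437 m·K/W
  R'_cast iron = ln(0.127/0.116)/(2πk) = 0.09060/(2π·61.4) = 2.348×10^-4 m·K/W
  R'_diatomaceous earth = ln(0.199/0.127)/(2πk) = 0.4491/(2π·0.115) = 0.6216 m·K/W
  R'_conv,out = 1/(2πr h) = 1/(2π·0.199·17.7) = 0.04518 m·K/W
ΣR = 0.02437 + 2.348×10^-4 + 0.6216 + 0.04518 = 0.6914 m·K/W
Q' = ΔT/ΣR = (430 °C − 24.8 °C)/0.6914 = 586 W/m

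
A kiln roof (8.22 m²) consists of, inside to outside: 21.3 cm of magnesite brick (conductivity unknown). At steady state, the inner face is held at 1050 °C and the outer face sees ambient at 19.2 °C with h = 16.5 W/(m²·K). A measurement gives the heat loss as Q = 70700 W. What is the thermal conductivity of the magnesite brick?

ΣR = ΔT/Q = |1050 − 19.2|/70700 = 0.01458 K/W
Known resistances:
  R_conv,out = 1/(hA) = 1/(16.5·8.22) = 0.007373 K/W
R_magnesite brick = ΣR − ΣR_known = 0.01458 − 0.007373 = 0.007207 K/W
L/(kA) = 0.007207 ⇒ k = 0.213/(0.007207·8.22) = 3.60 W/m·K

k = 3.60 W/m·K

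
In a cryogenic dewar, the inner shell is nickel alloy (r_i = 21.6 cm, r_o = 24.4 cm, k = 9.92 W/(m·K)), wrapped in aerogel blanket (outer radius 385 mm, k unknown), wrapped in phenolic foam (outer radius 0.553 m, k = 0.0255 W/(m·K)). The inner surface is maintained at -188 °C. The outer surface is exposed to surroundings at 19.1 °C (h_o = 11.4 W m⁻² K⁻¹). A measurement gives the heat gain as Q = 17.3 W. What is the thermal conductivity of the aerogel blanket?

ΣR = ΔT/Q = |-188 − 19.1|/17.3 = 11.97 K/W
Known resistances:
  R_nickel alloy = (1/0.216 − 1/0.244)/(4πk) = 0.5313/(4π·9.92) = 0.004262 K/W
  R_phenolic foam = (1/0.385 − 1/0.553)/(4πk) = 0.7891/(4π·0.0255) = 2.462 K/W
  R_conv,out = 1/(4πr²h) = 1/(4π·0.553²·11.4) = 0.02283 K/W
R_aerogel blanket = ΣR − ΣR_known = 11.97 − 2.489 = 9.481 K/W
(1/r₁−1/r₂)/(4πk) = 9.481 ⇒ k = 1.501/(4π·9.481) = 0.0126 W/m·K

k = 0.0126 W/m·K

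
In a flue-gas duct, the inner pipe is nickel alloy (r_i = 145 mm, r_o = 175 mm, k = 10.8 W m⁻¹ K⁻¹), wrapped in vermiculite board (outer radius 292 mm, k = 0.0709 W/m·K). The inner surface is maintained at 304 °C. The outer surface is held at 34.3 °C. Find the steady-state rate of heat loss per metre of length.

Q' = 234 W/m

Series thermal resistances, inner to outer:
  R'_nickel alloy = ln(0.175/0.145)/(2πk) = 0.1881/(2π·10.8) = 0.002771 m·K/W
  R'_vermiculite board = ln(0.292/0.175)/(2πk) = 0.5120/(2π·0.0709) = 1.149 m·K/W
ΣR = 0.002771 + 1.149 = 1.152 m·K/W
Q' = ΔT/ΣR = (304 °C − 34.3 °C)/1.152 = 234 W/m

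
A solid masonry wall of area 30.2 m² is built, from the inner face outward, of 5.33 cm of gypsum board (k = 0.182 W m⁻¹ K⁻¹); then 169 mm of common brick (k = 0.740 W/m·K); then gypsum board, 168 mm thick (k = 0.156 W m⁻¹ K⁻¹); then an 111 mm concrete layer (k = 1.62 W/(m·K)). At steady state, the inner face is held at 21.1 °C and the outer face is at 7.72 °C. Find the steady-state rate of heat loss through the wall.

Treat each layer as a resistance in series:
  R_gypsum board = L/(kA) = 0.0533/(0.182·30.2) = 0.009697 K/W
  R_common brick = L/(kA) = 0.169/(0.740·30.2) = 0.007562 K/W
  R_gypsum board = L/(kA) = 0.168/(0.156·30.2) = 0.03566 K/W
  R_concrete = L/(kA) = 0.111/(1.62·30.2) = 0.002269 K/W
ΣR = 0.009697 + 0.007562 + 0.03566 + 0.002269 = 0.05519 K/W
Q = ΔT/ΣR = (21.1 °C − 7.72 °C)/0.05519 = 242 W

Q = 242 W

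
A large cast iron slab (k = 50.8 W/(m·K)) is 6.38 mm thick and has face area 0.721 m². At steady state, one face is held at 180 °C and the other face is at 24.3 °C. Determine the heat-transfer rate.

Q = kA·ΔT/L = 50.8 × 0.721 × |180 °C − 24.3 °C| / 0.00638 = 8.94×10^5 W

Q = 8.94×10^5 W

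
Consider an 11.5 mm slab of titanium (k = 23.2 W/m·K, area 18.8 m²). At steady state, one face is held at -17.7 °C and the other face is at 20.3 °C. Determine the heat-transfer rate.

Q = 1.44×10^6 W

Q = kA·ΔT/L = 23.2 × 18.8 × |-17.7 °C − 20.3 °C| / 0.0115 = 1.44×10^6 W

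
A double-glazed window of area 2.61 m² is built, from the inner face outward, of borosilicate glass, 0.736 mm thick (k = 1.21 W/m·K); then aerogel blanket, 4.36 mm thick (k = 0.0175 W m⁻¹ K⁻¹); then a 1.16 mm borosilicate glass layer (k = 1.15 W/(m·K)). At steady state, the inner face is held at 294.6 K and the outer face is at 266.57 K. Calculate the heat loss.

Q = 292 W

Series thermal resistances, inner to outer:
  R_borosilicate glass = L/(kA) = 7.36×10^-4/(1.21·2.61) = 2.331×10^-4 K/W
  R_aerogel blanket = L/(kA) = 0.00436/(0.0175·2.61) = 0.09546 K/W
  R_borosilicate glass = L/(kA) = 0.00116/(1.15·2.61) = 3.865×10^-4 K/W
ΣR = 2.331×10^-4 + 0.09546 + 3.865×10^-4 = 0.09608 K/W
Q = ΔT/ΣR = (294.6 K − 266.57 K)/0.09608 = 292 W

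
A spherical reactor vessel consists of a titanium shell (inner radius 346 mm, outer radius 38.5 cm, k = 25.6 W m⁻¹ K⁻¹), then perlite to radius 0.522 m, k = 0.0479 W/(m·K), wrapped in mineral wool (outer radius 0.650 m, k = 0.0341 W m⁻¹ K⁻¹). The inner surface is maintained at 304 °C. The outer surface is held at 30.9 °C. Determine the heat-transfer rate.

Q = 136 W

Treat each layer as a resistance in series:
  R_titanium = (1/0.346 − 1/0.385)/(4πk) = 0.2928/(4π·25.6) = 9.101×10^-4 K/W
  R_perlite = (1/0.385 − 1/0.522)/(4πk) = 0.6817/(4π·0.0479) = 1.133 K/W
  R_mineral wool = (1/0.522 − 1/0.650)/(4πk) = 0.3772/(4π·0.0341) = 0.8804 K/W
ΣR = 9.101×10^-4 + 1.133 + 0.8804 = 2.014 K/W
Q = ΔT/ΣR = (304 °C − 30.9 °C)/2.014 = 136 W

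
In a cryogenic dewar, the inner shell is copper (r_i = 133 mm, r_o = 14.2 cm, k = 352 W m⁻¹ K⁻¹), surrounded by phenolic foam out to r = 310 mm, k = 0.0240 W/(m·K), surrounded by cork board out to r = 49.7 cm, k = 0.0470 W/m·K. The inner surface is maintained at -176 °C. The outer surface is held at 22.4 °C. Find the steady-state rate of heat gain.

Q = 13.5 W

Resistance network (inner→outer):
  R_copper = (1/0.133 − 1/0.142)/(4πk) = 0.4765/(4π·352) = 1.077×10^-4 K/W
  R_phenolic foam = (1/0.142 − 1/0.310)/(4πk) = 3.816/(4π·0.0240) = 12.65 K/W
  R_cork board = (1/0.310 − 1/0.497)/(4πk) = 1.214/(4π·0.0470) = 2.055 K/W
ΣR = 1.077×10^-4 + 12.65 + 2.055 = 14.71 K/W
Q = ΔT/ΣR = (-176 °C − 22.4 °C)/14.71 = -13.5 W
(Negative Q ⇒ heat flows inward; heat gain = 13.5 W.)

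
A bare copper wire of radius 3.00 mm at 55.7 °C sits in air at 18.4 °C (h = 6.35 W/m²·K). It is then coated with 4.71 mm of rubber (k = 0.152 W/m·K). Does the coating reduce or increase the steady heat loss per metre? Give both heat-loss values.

increases: 4.46 → 8.80 W/m

Critical radius for a cylinder: r_cr = k/h = 0.0239 m = 2.39 cm.
Outer radius after coating: r₂ = 0.00300 + 0.00471 = 0.00771 m.
Since r₁ < r_cr and r₂ ≤ r_cr, the coating moves toward the maximum at r_cr — heat loss rises.
Bare: R = 1/(2πr₁h) = 8.355 m·K/W; Q = 37.3/8.355 = 4.46 W/m.
Coated: R = R_cond + R_conv = 4.239 m·K/W; Q = 37.3/4.239 = 8.80 W/m.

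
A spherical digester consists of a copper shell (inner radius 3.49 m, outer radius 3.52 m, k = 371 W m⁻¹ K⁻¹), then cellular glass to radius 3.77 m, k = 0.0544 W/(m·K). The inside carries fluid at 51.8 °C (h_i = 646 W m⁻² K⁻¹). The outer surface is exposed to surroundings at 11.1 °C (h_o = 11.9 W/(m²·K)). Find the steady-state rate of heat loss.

Q = 1450 W

Treat each layer as a resistance in series:
  R_conv,in = 1/(4πr²h) = 1/(4π·3.49²·646) = 1.011×10^-5 K/W
  R_copper = (1/3.49 − 1/3.52)/(4πk) = 0.002442/(4π·371) = 5.238×10^-7 K/W
  R_cellular glass = (1/3.52 − 1/3.77)/(4πk) = 0.01884/(4π·0.0544) = 0.02756 K/W
  R_conv,out = 1/(4πr²h) = 1/(4π·3.77²·11.9) = 4.705×10^-4 K/W
ΣR = 1.011×10^-5 + 5.238×10^-7 + 0.02756 + 4.705×10^-4 = 0.02804 K/W
Q = ΔT/ΣR = (51.8 °C − 11.1 °C)/0.02804 = 1450 W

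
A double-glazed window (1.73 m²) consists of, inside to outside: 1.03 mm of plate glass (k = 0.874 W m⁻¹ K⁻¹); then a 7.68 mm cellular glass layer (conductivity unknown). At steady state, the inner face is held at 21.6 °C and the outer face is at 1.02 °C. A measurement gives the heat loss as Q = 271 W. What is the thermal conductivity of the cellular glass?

k = 0.0590 W/m·K

ΣR = ΔT/Q = |21.6 − 1.02|/271 = 0.07594 K/W
Known resistances:
  R_plate glass = L/(kA) = 0.00103/(0.874·1.73) = 6.812×10^-4 K/W
R_cellular glass = ΣR − ΣR_known = 0.07594 − 6.812×10^-4 = 0.07526 K/W
L/(kA) = 0.07526 ⇒ k = 0.00768/(0.07526·1.73) = 0.0590 W/m·K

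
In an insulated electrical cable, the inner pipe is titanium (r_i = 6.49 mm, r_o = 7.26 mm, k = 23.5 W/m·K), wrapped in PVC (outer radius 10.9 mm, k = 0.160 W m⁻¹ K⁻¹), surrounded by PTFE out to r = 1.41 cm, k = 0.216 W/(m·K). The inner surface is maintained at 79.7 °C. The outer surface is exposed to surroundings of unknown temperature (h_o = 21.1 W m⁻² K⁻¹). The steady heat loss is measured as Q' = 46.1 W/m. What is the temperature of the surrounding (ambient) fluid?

T_out = 27.6 °C

Series resistances:
  R'_titanium = ln(0.00726/0.00649)/(2πk) = 0.1121/(2π·23.5) = 7.593×10^-4 m·K/W
  R'_PVC = ln(0.0109/0.00726)/(2πk) = 0.4064/(2π·0.160) = 0.4042 m·K/W
  R'_PTFE = ln(0.0141/0.0109)/(2πk) = 0.2574/(2π·0.216) = 0.1897 m·K/W
  R'_conv,out = 1/(2πr h) = 1/(2π·0.0141·21.1) = 0.5350 m·K/W
ΣR = 1.130 m·K/W
ΔT = Q'·ΣR = 46.1 × 1.130 = 52.09 K
Heat flows outward, so T_out = T_in − ΔT = 79.7 − 52.09 = 27.6 °C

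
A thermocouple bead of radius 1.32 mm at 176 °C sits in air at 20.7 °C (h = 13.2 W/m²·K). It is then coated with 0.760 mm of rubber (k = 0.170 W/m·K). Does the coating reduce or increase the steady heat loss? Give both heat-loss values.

Critical radius for a sphere: r_cr = 2k/h = 0.0258 m = 2.58 cm.
Outer radius after coating: r₂ = 0.00132 + 7.60×10^-4 = 0.002080 m.
Since r₁ < r_cr and r₂ ≤ r_cr, the coating moves toward the maximum at r_cr — heat loss rises.
Bare: R = 1/(4πr₁²h) = 3460 K/W; Q = 155.3/3460 = 0.0449 W.
Coated: R = R_cond + R_conv = 1523 K/W; Q = 155.3/1523 = 0.102 W.

increases: 0.0449 → 0.102 W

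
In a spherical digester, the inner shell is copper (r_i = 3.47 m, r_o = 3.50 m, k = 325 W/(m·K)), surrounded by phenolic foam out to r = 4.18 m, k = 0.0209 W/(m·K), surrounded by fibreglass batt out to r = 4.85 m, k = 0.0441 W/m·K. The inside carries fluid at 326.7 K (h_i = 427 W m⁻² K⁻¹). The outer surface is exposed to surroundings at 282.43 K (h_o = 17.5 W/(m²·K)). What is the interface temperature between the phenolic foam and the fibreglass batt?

Series thermal resistances, inner to outer:
  R_conv,in = 1/(4πr²h) = 1/(4π·3.47²·427) = 1.548×10^-5 K/W
  R_copper = (1/3.47 − 1/3.50)/(4πk) = 0.002470/(4π·325) = 6.048×10^-7 K/W
  R_phenolic foam = (1/3.50 − 1/4.18)/(4πk) = 0.04648/(4π·0.0209) = 0.1770 K/W
  R_fibreglass batt = (1/4.18 − 1/4.85)/(4πk) = 0.03305/(4π·0.0441) = 0.05964 K/W
  R_conv,out = 1/(4πr²h) = 1/(4π·4.85²·17.5) = 1.933×10^-4 K/W
ΣR = 1.548×10^-5 + 6.048×10^-7 + 0.1770 + 0.05964 + 1.933×10^-4 = 0.2368 K/W
Q = ΔT/ΣR = (326.7 K − 282.43 K)/0.2368 = 187.0 W
From the inner boundary to the phenolic foam/fibreglass batt interface, ΣR_partial = 0.1770 K/W.
T_interface = T_in − Q·ΣR_partial = 326.7 K − (187.0)(0.1770) = 293.6 K

T = 293.6 K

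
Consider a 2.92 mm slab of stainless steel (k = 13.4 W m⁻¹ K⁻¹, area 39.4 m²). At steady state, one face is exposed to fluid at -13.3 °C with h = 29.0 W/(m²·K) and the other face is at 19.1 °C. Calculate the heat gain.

Q = 36.8 kW

Resistance network (inner→outer):
  R_conv,in = 1/(hA) = 1/(29.0·39.4) = 8.752×10^-4 K/W
  R_stainless steel = L/(kA) = 0.00292/(13.4·39.4) = 5.531×10^-6 K/W
ΣR = 8.752×10^-4 + 5.531×10^-6 = 8.807×10^-4 K/W
Q = ΔT/ΣR = (-13.3 °C − 19.1 °C)/8.807×10^-4 = -36800 W
(Negative Q ⇒ heat flows inward; heat gain = 36800 W.)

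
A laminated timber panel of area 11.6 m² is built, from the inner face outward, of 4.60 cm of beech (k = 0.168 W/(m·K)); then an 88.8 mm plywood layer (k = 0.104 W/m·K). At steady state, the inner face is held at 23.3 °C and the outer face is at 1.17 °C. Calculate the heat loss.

Treat each layer as a resistance in series:
  R_beech = L/(kA) = 0.0460/(0.168·11.6) = 0.02360 K/W
  R_plywood = L/(kA) = 0.0888/(0.104·11.6) = 0.07361 K/W
ΣR = 0.02360 + 0.07361 = 0.09721 K/W
Q = ΔT/ΣR = (23.3 °C − 1.17 °C)/0.09721 = 228 W

Q = 228 W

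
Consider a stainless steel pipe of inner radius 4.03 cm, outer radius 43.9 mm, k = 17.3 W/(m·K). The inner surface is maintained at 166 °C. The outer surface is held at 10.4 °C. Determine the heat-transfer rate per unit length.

Q' = 2πk·ΔT/ln(r₂/r₁) = 2π × 17.3 × 155.6 / ln(0.0439/0.0403) = 1.98×10^5 W/m

Q' = 1.98×10^5 W/m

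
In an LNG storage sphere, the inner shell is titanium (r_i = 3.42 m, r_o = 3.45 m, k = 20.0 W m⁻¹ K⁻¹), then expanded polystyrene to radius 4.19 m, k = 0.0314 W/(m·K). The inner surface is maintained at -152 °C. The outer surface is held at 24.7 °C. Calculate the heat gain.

Treat each layer as a resistance in series:
  R_titanium = (1/3.42 − 1/3.45)/(4πk) = 0.002543/(4π·20.0) = 1.012×10^-5 K/W
  R_expanded polystyrene = (1/3.45 − 1/4.19)/(4πk) = 0.05119/(4π·0.0314) = 0.1297 K/W
ΣR = 1.012×10^-5 + 0.1297 = 0.1297 K/W
Q = ΔT/ΣR = (-152 °C − 24.7 °C)/0.1297 = -1360 W
(Negative Q ⇒ heat flows inward; heat gain = 1360 W.)

Q = 1360 W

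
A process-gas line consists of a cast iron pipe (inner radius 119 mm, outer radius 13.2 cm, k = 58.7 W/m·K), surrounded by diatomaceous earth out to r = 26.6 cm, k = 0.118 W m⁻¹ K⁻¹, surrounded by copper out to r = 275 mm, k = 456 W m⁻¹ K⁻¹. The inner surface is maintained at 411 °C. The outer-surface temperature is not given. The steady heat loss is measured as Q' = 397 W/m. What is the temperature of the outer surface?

Series resistances:
  R'_cast iron = ln(0.132/0.119)/(2πk) = 0.1037/(2π·58.7) = 2.811×10^-4 m·K/W
  R'_diatomaceous earth = ln(0.266/0.132)/(2πk) = 0.7007/(2π·0.118) = 0.9451 m·K/W
  R'_copper = ln(0.275/0.266)/(2πk) = 0.03327/(2π·456) = 1.161×10^-5 m·K/W
ΣR = 0.9454 m·K/W
ΔT = Q'·ΣR = 397 × 0.9454 = 375.3 K
Heat flows outward, so T_out = T_in − ΔT = 411 − 375.3 = 35.7 °C

T_out = 35.7 °C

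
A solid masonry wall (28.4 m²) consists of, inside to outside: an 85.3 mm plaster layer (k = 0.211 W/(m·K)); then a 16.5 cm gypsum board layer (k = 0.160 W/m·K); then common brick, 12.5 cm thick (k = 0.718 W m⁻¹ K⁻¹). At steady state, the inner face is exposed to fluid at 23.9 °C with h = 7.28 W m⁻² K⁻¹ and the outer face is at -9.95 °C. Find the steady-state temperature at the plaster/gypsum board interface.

Treat each layer as a resistance in series:
  R_conv,in = 1/(hA) = 1/(7.28·28.4) = 0.004837 K/W
  R_plaster = L/(kA) = 0.0853/(0.211·28.4) = 0.01423 K/W
  R_gypsum board = L/(kA) = 0.165/(0.160·28.4) = 0.03631 K/W
  R_common brick = L/(kA) = 0.125/(0.718·28.4) = 0.006130 K/W
ΣR = 0.004837 + 0.01423 + 0.03631 + 0.006130 = 0.06151 K/W
Q = ΔT/ΣR = (23.9 °C − -9.95 °C)/0.06151 = 550.3 W
From the inner boundary to the plaster/gypsum board interface, ΣR_partial = 0.01907 K/W.
T_interface = T_in − Q·ΣR_partial = 23.9 °C − (550.3)(0.01907) = 13.4 °C

T = 13.4 °C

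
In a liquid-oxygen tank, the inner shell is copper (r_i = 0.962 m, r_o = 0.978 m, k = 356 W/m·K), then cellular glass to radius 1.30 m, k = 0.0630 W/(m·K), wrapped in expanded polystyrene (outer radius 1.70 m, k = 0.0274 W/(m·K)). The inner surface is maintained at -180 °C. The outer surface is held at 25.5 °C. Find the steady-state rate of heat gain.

Q = 243 W

Treat each layer as a resistance in series:
  R_copper = (1/0.962 − 1/0.978)/(4πk) = 0.01701/(4π·356) = 3.801×10^-6 K/W
  R_cellular glass = (1/0.978 − 1/1.30)/(4πk) = 0.2533/(4π·0.0630) = 0.3199 K/W
  R_expanded polystyrene = (1/1.30 − 1/1.70)/(4πk) = 0.1810/(4π·0.0274) = 0.5257 K/W
ΣR = 3.801×10^-6 + 0.3199 + 0.5257 = 0.8456 K/W
Q = ΔT/ΣR = (-180 °C − 25.5 °C)/0.8456 = -243 W
(Negative Q ⇒ heat flows inward; heat gain = 243 W.)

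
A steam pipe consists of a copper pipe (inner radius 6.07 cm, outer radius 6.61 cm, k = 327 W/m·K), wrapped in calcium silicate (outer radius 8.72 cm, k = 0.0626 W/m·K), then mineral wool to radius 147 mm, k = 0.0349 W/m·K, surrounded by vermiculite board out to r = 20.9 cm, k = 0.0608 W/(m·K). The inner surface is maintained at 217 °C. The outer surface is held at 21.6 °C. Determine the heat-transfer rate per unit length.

Q' = 48.8 W/m

Resistance network (inner→outer):
  R'_copper = ln(0.0661/0.0607)/(2πk) = 0.08523/(2π·327) = 4.148×10^-5 m·K/W
  R'_calcium silicate = ln(0.0872/0.0661)/(2πk) = 0.2770/(2π·0.0626) = 0.7043 m·K/W
  R'_mineral wool = ln(0.147/0.0872)/(2πk) = 0.5222/(2π·0.0349) = 2.382 m·K/W
  R'_vermiculite board = ln(0.209/0.147)/(2πk) = 0.3519/(2π·0.0608) = 0.9212 m·K/W
ΣR = 4.148×10^-5 + 0.7043 + 2.382 + 0.9212 = 4.008 m·K/W
Q' = ΔT/ΣR = (217 °C − 21.6 °C)/4.008 = 48.8 W/m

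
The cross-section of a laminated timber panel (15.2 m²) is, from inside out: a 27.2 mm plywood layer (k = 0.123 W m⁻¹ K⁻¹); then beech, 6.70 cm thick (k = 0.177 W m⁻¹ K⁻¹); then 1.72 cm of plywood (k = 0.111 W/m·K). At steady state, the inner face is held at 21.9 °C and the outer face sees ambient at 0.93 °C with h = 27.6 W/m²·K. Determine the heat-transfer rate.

Resistance network (inner→outer):
  R_plywood = L/(kA) = 0.0272/(0.123·15.2) = 0.01455 K/W
  R_beech = L/(kA) = 0.0670/(0.177·15.2) = 0.02490 K/W
  R_plywood = L/(kA) = 0.0172/(0.111·15.2) = 0.01019 K/W
  R_conv,out = 1/(hA) = 1/(27.6·15.2) = 0.002384 K/W
ΣR = 0.01455 + 0.02490 + 0.01019 + 0.002384 = 0.05202 K/W
Q = ΔT/ΣR = (21.9 °C − 0.93 °C)/0.05202 = 403 W

Q = 403 W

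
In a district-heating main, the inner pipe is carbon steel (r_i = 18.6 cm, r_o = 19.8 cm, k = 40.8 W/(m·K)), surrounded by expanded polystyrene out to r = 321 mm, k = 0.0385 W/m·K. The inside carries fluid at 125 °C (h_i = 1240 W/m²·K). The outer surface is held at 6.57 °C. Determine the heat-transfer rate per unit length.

Q' = 59.3 W/m

Series thermal resistances, inner to outer:
  R'_conv,in = 1/(2πr h) = 1/(2π·0.186·1240) = 6.901×10^-4 m·K/W
  R'_carbon steel = ln(0.198/0.186)/(2πk) = 0.06252/(2π·40.8) = 2.439×10^-4 m·K/W
  R'_expanded polystyrene = ln(0.321/0.198)/(2πk) = 0.4832/(2π·0.0385) = 1.997 m·K/W
ΣR = 6.901×10^-4 + 2.439×10^-4 + 1.997 = 1.998 m·K/W
Q' = ΔT/ΣR = (125 °C − 6.57 °C)/1.998 = 59.3 W/m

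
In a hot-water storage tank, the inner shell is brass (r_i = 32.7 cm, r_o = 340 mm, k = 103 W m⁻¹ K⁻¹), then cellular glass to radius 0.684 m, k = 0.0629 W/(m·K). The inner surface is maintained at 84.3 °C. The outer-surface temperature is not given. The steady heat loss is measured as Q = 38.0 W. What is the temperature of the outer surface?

Sum the resistances:
  R_brass = (1/0.327 − 1/0.340)/(4πk) = 0.1169/(4π·103) = 9.034×10^-5 K/W
  R_cellular glass = (1/0.340 − 1/0.684)/(4πk) = 1.479/(4π·0.0629) = 1.871 K/W
ΣR = 1.871 K/W
ΔT = Q·ΣR = 38.0 × 1.871 = 71.10 K
Heat flows outward, so T_out = T_in − ΔT = 84.3 − 71.10 = 13.2 °C

T_out = 13.2 °C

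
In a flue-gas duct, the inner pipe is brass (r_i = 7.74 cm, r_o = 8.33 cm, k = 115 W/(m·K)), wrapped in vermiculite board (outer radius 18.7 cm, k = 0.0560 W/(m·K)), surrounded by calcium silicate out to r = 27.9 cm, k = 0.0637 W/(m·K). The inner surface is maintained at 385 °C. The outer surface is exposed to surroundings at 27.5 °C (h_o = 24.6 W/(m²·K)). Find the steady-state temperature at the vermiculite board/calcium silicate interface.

Series thermal resistances, inner to outer:
  R'_brass = ln(0.0833/0.0774)/(2πk) = 0.07346/(2π·115) = 1.017×10^-4 m·K/W
  R'_vermiculite board = ln(0.187/0.0833)/(2πk) = 0.8087/(2π·0.0560) = 2.298 m·K/W
  R'_calcium silicate = ln(0.279/0.187)/(2πk) = 0.4001/(2π·0.0637) = 0.9997 m·K/W
  R'_conv,out = 1/(2πr h) = 1/(2π·0.279·24.6) = 0.02319 m·K/W
ΣR = 1.017×10^-4 + 2.298 + 0.9997 + 0.02319 = 3.321 m·K/W
Q' = ΔT/ΣR = (385 °C − 27.5 °C)/3.321 = 107.6 W/m
From the inner boundary to the vermiculite board/calcium silicate interface, ΣR_partial = 2.298 m·K/W.
T_interface = T_in − Q'·ΣR_partial = 385 °C − (107.6)(2.298) = 138 °C

T = 138 °C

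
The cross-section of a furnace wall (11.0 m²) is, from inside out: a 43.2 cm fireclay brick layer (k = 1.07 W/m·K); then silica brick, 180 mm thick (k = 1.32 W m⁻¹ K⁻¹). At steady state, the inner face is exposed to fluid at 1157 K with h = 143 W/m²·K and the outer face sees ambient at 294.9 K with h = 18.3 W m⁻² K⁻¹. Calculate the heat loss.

Resistance network (inner→outer):
  R_conv,in = 1/(hA) = 1/(143·11.0) = 6.357×10^-4 K/W
  R_fireclay brick = L/(kA) = 0.432/(1.07·11.0) = 0.03670 K/W
  R_silica brick = L/(kA) = 0.180/(1.32·11.0) = 0.01240 K/W
  R_conv,out = 1/(hA) = 1/(18.3·11.0) = 0.004968 K/W
ΣR = 6.357×10^-4 + 0.03670 + 0.01240 + 0.004968 = 0.05470 K/W
Q = ΔT/ΣR = (1157 K − 294.9 K)/0.05470 = 15800 W

Q = 15.8 kW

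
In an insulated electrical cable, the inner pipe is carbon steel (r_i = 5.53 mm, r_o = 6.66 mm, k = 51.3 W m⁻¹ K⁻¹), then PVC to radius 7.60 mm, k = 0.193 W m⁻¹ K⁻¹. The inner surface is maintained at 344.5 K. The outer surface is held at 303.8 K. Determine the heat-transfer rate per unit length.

Series thermal resistances, inner to outer:
  R'_carbon steel = ln(0.00666/0.00553)/(2πk) = 0.1859/(2π·51.3) = 5.768×10^-4 m·K/W
  R'_PVC = ln(0.00760/0.00666)/(2πk) = 0.1320/(2π·0.193) = 0.1089 m·K/W
ΣR = 5.768×10^-4 + 0.1089 = 0.1095 m·K/W
Q' = ΔT/ΣR = (344.5 K − 303.8 K)/0.1095 = 372 W/m

Q' = 372 W/m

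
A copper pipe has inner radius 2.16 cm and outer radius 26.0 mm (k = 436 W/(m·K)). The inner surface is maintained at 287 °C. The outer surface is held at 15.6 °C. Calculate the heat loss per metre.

Q' = 4.01×10^6 W/m

Q' = 2πk·ΔT/ln(r₂/r₁) = 2π × 436 × 271.4 / ln(0.0260/0.0216) = 4.01×10^6 W/m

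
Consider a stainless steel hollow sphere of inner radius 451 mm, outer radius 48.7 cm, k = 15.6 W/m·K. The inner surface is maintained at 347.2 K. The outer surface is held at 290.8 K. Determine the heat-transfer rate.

Q = 4πk·ΔT/(1/r₁ − 1/r₂) = 4π × 15.6 × 56.4 / (1/0.451 − 1/0.487) = 67500 W

Q = 67500 W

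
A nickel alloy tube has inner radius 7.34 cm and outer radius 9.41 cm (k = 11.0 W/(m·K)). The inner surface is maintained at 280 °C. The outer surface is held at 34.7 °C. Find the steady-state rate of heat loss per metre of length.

Q' = 2πk·ΔT/ln(r₂/r₁) = 2π × 11.0 × 245.3 / ln(0.0941/0.0734) = 68200 W/m

Q' = 68.2 kW/m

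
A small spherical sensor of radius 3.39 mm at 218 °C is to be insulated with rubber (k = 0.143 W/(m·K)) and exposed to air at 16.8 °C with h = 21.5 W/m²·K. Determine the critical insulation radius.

For a sphere, r_cr = 2k_ins/h = 2·0.143/21.5 = 0.0133 m = 1.33 cm

r_cr = 1.33 cm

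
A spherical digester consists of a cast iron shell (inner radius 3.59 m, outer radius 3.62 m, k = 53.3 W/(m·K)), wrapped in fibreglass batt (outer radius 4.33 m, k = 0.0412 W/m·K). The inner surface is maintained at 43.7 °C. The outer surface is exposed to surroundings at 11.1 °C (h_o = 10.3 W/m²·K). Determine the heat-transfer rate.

Q = 371 W

Series thermal resistances, inner to outer:
  R_cast iron = (1/3.59 − 1/3.62)/(4πk) = 0.002308/(4π·53.3) = 3.447×10^-6 K/W
  R_fibreglass batt = (1/3.62 − 1/4.33)/(4πk) = 0.04530/(4π·0.0412) = 0.08749 K/W
  R_conv,out = 1/(4πr²h) = 1/(4π·4.33²·10.3) = 4.121×10^-4 K/W
ΣR = 3.447×10^-6 + 0.08749 + 4.121×10^-4 = 0.08791 K/W
Q = ΔT/ΣR = (43.7 °C − 11.1 °C)/0.08791 = 371 W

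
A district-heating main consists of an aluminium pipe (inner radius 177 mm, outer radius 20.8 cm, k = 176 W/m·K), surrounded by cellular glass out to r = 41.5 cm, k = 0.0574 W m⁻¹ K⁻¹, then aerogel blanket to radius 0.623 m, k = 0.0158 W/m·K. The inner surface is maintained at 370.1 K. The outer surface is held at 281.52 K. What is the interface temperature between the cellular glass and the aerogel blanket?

T = 341.9 K

Resistance network (inner→outer):
  R'_aluminium = ln(0.208/0.177)/(2πk) = 0.1614/(2π·176) = 1.459×10^-4 m·K/W
  R'_cellular glass = ln(0.415/0.208)/(2πk) = 0.6907/(2π·0.0574) = 1.915 m·K/W
  R'_aerogel blanket = ln(0.623/0.415)/(2πk) = 0.4063/(2π·0.0158) = 4.092 m·K/W
ΣR = 1.459×10^-4 + 1.915 + 4.092 = 6.007 m·K/W
Q' = ΔT/ΣR = (370.1 K − 281.52 K)/6.007 = 14.75 W/m
From the inner boundary to the cellular glass/aerogel blanket interface, ΣR_partial = 1.915 m·K/W.
T_interface = T_in − Q'·ΣR_partial = 370.1 K − (14.75)(1.915) = 341.9 K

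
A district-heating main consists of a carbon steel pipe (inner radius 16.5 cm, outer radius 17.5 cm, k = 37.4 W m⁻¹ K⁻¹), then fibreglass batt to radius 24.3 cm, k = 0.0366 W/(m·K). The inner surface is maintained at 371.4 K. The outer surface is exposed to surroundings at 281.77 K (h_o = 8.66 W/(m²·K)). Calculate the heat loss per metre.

Q' = 59.6 W/m

Resistance network (inner→outer):
  R'_carbon steel = ln(0.175/0.165)/(2πk) = 0.05884/(2π·37.4) = 2.504×10^-4 m·K/W
  R'_fibreglass batt = ln(0.243/0.175)/(2πk) = 0.3283/(2π·0.0366) = 1.428 m·K/W
  R'_conv,out = 1/(2πr h) = 1/(2π·0.243·8.66) = 0.07563 m·K/W
ΣR = 2.504×10^-4 + 1.428 + 0.07563 = 1.504 m·K/W
Q' = ΔT/ΣR = (371.4 K − 281.77 K)/1.504 = 59.6 W/m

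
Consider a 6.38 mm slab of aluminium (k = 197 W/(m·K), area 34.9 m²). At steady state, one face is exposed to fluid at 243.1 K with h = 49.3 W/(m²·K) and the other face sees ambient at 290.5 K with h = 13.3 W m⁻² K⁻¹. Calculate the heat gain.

Q = 17300 W

Resistance network (inner→outer):
  R_conv,in = 1/(hA) = 1/(49.3·34.9) = 5.812×10^-4 K/W
  R_aluminium = L/(kA) = 0.00638/(197·34.9) = 9.280×10^-7 K/W
  R_conv,out = 1/(hA) = 1/(13.3·34.9) = 0.002154 K/W
ΣR = 5.812×10^-4 + 9.280×10^-7 + 0.002154 = 0.002736 K/W
Q = ΔT/ΣR = (243.1 K − 290.5 K)/0.002736 = -17300 W
(Negative Q ⇒ heat flows inward; heat gain = 17300 W.)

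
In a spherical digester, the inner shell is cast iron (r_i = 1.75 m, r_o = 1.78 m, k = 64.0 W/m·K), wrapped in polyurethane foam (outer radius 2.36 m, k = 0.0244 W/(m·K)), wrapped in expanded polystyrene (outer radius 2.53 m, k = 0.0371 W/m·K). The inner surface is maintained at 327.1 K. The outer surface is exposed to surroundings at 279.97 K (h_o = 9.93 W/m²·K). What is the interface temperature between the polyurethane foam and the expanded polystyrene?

Series thermal resistances, inner to outer:
  R_cast iron = (1/1.75 − 1/1.78)/(4πk) = 0.009631/(4π·64.0) = 1.197×10^-5 K/W
  R_polyurethane foam = (1/1.78 − 1/2.36)/(4πk) = 0.1381/(4π·0.0244) = 0.4503 K/W
  R_expanded polystyrene = (1/2.36 − 1/2.53)/(4πk) = 0.02847/(4π·0.0371) = 0.06107 K/W
  R_conv,out = 1/(4πr²h) = 1/(4π·2.53²·9.93) = 0.001252 K/W
ΣR = 1.197×10^-5 + 0.4503 + 0.06107 + 0.001252 = 0.5126 K/W
Q = ΔT/ΣR = (327.1 K − 279.97 K)/0.5126 = 91.94 W
From the inner boundary to the polyurethane foam/expanded polystyrene interface, ΣR_partial = 0.4503 K/W.
T_interface = T_in − Q·ΣR_partial = 327.1 K − (91.94)(0.4503) = 285.7 K

T = 285.7 K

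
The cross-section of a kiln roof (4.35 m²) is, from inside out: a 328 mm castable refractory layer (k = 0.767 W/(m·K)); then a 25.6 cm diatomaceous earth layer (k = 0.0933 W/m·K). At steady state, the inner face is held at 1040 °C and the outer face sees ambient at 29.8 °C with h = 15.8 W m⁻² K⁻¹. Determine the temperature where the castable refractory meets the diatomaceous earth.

T = 906 °C

Series thermal resistances, inner to outer:
  R_castable refractory = L/(kA) = 0.328/(0.767·4.35) = 0.09831 K/W
  R_diatomaceous earth = L/(kA) = 0.256/(0.0933·4.35) = 0.6308 K/W
  R_conv,out = 1/(hA) = 1/(15.8·4.35) = 0.01455 K/W
ΣR = 0.09831 + 0.6308 + 0.01455 = 0.7437 K/W
Q = ΔT/ΣR = (1040 °C − 29.8 °C)/0.7437 = 1358 W
From the inner boundary to the castable refractory/diatomaceous earth interface, ΣR_partial = 0.09831 K/W.
T_interface = T_in − Q·ΣR_partial = 1040 °C − (1358)(0.09831) = 906 °C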